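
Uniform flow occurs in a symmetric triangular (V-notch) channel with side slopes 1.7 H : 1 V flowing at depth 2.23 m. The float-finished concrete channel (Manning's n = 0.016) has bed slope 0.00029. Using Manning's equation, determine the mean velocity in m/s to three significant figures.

1.04 m/s

A = z·y² = 1.7×2.23² = 8.454 m²
P = 2y√(1+z²) = 2×2.23×√(1+1.7²) = 8.796 m
R = A/P = 8.454/8.796 = 0.9611 m
Q = (1/n)·A·R^(2/3)·S^(1/2) = (1/0.016) × 8.454 × 0.9611^(2/3) × 0.00029^(1/2) = 8.763 m³/s
V = Q/A = 8.763/8.454 = 1.037 m/s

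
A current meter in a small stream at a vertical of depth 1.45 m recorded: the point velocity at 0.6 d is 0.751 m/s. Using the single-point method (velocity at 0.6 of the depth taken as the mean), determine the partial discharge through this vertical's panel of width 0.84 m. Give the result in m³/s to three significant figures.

0.915 m³/s

v̄ = v₀.₆ = 0.751 m/s
q = v̄ × d × w = 0.7510 × 1.45 × 0.84 = 0.9147 m³/s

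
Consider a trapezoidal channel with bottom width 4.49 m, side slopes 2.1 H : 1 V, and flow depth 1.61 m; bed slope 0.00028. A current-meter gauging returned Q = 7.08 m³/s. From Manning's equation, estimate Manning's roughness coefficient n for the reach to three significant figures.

0.0311

A = (b + z·y)·y = (4.49 + 2.1×1.61)×1.61 = 12.67 m²
P = b + 2y√(1+z²) = 4.49 + 2×1.61×√(1+2.1²) = 11.98 m
R = A/P = 12.67/11.98 = 1.058 m
n = (1/Q)·A·R^(2/3)·S^(1/2) = (1/7.08) × 12.67 × 1.038 × 0.01673 = 0.03109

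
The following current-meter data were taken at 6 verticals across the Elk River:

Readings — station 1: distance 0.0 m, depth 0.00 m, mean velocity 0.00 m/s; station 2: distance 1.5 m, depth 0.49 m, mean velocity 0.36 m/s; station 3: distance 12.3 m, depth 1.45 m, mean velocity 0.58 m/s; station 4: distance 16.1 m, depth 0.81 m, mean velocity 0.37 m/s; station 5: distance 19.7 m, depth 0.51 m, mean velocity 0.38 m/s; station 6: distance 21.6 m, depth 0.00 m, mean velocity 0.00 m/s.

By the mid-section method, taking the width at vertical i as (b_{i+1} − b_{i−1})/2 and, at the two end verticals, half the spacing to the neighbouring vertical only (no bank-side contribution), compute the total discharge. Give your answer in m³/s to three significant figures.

w_2 = (12.3 − 0.0)/2 = 6.15 m; q_2 = 0.36 × 0.49 × 6.15 = 1.085 m³/s
w_3 = (16.1 − 1.5)/2 = 7.3 m; q_3 = 0.58 × 1.45 × 7.3 = 6.139 m³/s
w_4 = (19.7 − 12.3)/2 = 3.7 m; q_4 = 0.37 × 0.81 × 3.7 = 1.109 m³/s
w_5 = (21.6 − 16.1)/2 = 2.75 m; q_5 = 0.38 × 0.51 × 2.75 = 0.5330 m³/s
Stations 1, 6 contribute zero (depth or velocity is 0).
Q = Σ qᵢ = 8.866 m³/s

8.87 m³/s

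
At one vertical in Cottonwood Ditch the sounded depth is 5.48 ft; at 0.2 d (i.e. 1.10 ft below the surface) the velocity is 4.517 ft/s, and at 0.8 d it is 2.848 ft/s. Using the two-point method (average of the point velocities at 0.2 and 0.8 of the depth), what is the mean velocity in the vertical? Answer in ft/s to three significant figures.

v̄ = (4.517 + 2.848) / 2 = 3.683 ft/s

3.68 ft/s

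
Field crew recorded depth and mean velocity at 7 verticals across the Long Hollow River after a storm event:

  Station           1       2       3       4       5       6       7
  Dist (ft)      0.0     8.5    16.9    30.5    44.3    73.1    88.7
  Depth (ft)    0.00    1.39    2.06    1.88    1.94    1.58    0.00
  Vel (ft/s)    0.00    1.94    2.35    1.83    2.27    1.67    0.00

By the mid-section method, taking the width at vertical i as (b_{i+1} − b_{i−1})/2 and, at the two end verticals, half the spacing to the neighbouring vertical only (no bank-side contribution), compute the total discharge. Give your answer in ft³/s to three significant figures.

w_2 = (16.9 − 0.0)/2 = 8.45 ft; q_2 = 1.94 × 1.39 × 8.45 = 22.79 ft³/s
w_3 = (30.5 − 8.5)/2 = 11 ft; q_3 = 2.35 × 2.06 × 11 = 53.25 ft³/s
w_4 = (44.3 − 16.9)/2 = 13.7 ft; q_4 = 1.83 × 1.88 × 13.7 = 47.13 ft³/s
w_5 = (73.1 − 30.5)/2 = 21.3 ft; q_5 = 2.27 × 1.94 × 21.3 = 93.80 ft³/s
w_6 = (88.7 − 44.3)/2 = 22.2 ft; q_6 = 1.67 × 1.58 × 22.2 = 58.58 ft³/s
Stations 1, 7 contribute zero (depth or velocity is 0).
Q = Σ qᵢ = 275.5 ft³/s

276 ft³/s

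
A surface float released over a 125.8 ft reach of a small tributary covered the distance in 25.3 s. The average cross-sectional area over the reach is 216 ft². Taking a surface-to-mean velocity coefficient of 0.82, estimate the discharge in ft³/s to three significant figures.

881 ft³/s

v_surface = L / t̄ = 125.8 / 25.3 = 4.972 ft/s
v_mean = 0.82 × 4.972 = 4.077 ft/s
Q = A × v_mean = 216 × 4.077 = 880.7 ft³/s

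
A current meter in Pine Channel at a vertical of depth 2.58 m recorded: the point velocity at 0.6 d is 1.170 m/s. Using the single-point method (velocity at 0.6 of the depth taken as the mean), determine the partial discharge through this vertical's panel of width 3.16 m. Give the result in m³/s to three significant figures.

v̄ = v₀.₆ = 1.170 m/s
q = v̄ × d × w = 1.170 × 2.58 × 3.16 = 9.539 m³/s

9.54 m³/s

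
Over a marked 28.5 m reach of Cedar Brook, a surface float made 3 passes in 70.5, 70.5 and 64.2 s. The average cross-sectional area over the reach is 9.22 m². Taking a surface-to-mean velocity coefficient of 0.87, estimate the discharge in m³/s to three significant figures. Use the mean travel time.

3.34 m³/s

t̄ = (70.5 + 70.5 + 64.2) / 3 = 68.4 s
v_surface = L / t̄ = 28.5 / 68.4 = 0.4167 m/s
v_mean = 0.87 × 0.4167 = 0.3625 m/s
Q = A × v_mean = 9.22 × 0.3625 = 3.342 m³/s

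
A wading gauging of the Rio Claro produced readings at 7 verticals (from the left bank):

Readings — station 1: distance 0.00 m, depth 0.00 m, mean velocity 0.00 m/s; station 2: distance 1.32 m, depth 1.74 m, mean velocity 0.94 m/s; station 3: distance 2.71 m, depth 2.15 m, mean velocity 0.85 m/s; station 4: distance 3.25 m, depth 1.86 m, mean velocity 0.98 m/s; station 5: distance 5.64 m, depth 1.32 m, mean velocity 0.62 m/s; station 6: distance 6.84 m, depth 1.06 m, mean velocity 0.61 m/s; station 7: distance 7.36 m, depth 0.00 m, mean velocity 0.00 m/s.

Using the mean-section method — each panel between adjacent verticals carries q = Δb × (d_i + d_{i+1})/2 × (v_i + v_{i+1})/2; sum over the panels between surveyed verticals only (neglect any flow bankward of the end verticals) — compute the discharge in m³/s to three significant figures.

Panel 1-2: Δb = 1.32 m, d̄ = (0.00+1.74)/2 = 0.87, v̄ = (0.00+0.94)/2 = 0.47 → q = 1.32×0.87×0.47 = 0.5397 m³/s
Panel 2-3: Δb = 1.39 m, d̄ = (1.74+2.15)/2 = 1.945, v̄ = (0.94+0.85)/2 = 0.895 → q = 1.39×1.945×0.895 = 2.420 m³/s
Panel 3-4: Δb = 0.54 m, d̄ = (2.15+1.86)/2 = 2.005, v̄ = (0.85+0.98)/2 = 0.915 → q = 0.54×2.005×0.915 = 0.9907 m³/s
Panel 4-5: Δb = 2.39 m, d̄ = (1.86+1.32)/2 = 1.59, v̄ = (0.98+0.62)/2 = 0.8 → q = 2.39×1.59×0.8 = 3.040 m³/s
Panel 5-6: Δb = 1.2 m, d̄ = (1.32+1.06)/2 = 1.19, v̄ = (0.62+0.61)/2 = 0.615 → q = 1.2×1.19×0.615 = 0.8782 m³/s
Panel 6-7: Δb = 0.52 m, d̄ = (1.06+0.00)/2 = 0.53, v̄ = (0.61+0.00)/2 = 0.305 → q = 0.52×0.53×0.305 = 0.08406 m³/s
Q = Σ q = 7.952 m³/s

7.95 m³/s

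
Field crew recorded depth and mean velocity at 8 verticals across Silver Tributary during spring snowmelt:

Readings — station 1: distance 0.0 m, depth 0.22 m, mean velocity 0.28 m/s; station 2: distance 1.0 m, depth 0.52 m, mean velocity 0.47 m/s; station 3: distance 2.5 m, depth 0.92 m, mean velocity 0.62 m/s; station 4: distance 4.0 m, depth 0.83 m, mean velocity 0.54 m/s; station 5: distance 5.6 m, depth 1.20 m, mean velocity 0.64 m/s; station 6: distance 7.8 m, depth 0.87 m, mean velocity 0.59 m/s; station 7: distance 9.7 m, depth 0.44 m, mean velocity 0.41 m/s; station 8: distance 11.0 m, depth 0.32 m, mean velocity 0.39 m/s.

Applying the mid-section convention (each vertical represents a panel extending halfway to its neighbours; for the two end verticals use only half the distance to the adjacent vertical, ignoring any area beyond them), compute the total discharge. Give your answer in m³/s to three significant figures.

4.77 m³/s

w_1 = (1.0 − 0.0)/2 = 0.5 m; q_1 = 0.28 × 0.22 × 0.5 = 0.03080 m³/s
w_2 = (2.5 − 0.0)/2 = 1.25 m; q_2 = 0.47 × 0.52 × 1.25 = 0.3055 m³/s
w_3 = (4.0 − 1.0)/2 = 1.5 m; q_3 = 0.62 × 0.92 × 1.5 = 0.8556 m³/s
w_4 = (5.6 − 2.5)/2 = 1.55 m; q_4 = 0.54 × 0.83 × 1.55 = 0.6947 m³/s
w_5 = (7.8 − 4.0)/2 = 1.9 m; q_5 = 0.64 × 1.20 × 1.9 = 1.459 m³/s
w_6 = (9.7 − 5.6)/2 = 2.05 m; q_6 = 0.59 × 0.87 × 2.05 = 1.052 m³/s
w_7 = (11.0 − 7.8)/2 = 1.6 m; q_7 = 0.41 × 0.44 × 1.6 = 0.2886 m³/s
w_8 = (11.0 − 9.7)/2 = 0.65 m; q_8 = 0.39 × 0.32 × 0.65 = 0.08112 m³/s
Q = Σ qᵢ = 4.768 m³/s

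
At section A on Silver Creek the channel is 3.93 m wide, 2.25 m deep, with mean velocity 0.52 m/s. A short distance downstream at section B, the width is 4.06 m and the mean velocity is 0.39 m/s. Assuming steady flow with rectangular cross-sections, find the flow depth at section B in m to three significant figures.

Q = A₁V₁ = (3.93×2.25) × 0.52 = 4.598 m³/s
d₂ = Q/(b₂ V₂) = 4.598/(4.06×0.39) = 2.904 m

2.90 m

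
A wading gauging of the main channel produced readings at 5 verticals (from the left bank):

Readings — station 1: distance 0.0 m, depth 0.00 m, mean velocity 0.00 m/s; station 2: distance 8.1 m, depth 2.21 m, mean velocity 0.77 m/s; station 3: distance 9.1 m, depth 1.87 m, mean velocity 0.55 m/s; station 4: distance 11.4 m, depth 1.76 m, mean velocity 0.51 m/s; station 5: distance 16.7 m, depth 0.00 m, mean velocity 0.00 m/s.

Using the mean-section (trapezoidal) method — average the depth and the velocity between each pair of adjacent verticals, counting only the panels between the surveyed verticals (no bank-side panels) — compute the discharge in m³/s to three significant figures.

8.19 m³/s

Panel 1-2: Δb = 8.1 m, d̄ = (0.00+2.21)/2 = 1.105, v̄ = (0.00+0.77)/2 = 0.385 → q = 8.1×1.105×0.385 = 3.446 m³/s
Panel 2-3: Δb = 1 m, d̄ = (2.21+1.87)/2 = 2.04, v̄ = (0.77+0.55)/2 = 0.66 → q = 1×2.04×0.66 = 1.346 m³/s
Panel 3-4: Δb = 2.3 m, d̄ = (1.87+1.76)/2 = 1.815, v̄ = (0.55+0.51)/2 = 0.53 → q = 2.3×1.815×0.53 = 2.212 m³/s
Panel 4-5: Δb = 5.3 m, d̄ = (1.76+0.00)/2 = 0.88, v̄ = (0.51+0.00)/2 = 0.255 → q = 5.3×0.88×0.255 = 1.189 m³/s
Q = Σ q = 8.194 m³/s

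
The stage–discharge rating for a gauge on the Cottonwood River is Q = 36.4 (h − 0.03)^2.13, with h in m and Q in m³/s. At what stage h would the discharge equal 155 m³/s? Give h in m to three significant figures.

2.00 m

h − h₀ = (Q/C)^(1/b) = (155/36.4)^(1/2.13) = 1.974 m
h = 0.03 + 1.974 = 2.004 m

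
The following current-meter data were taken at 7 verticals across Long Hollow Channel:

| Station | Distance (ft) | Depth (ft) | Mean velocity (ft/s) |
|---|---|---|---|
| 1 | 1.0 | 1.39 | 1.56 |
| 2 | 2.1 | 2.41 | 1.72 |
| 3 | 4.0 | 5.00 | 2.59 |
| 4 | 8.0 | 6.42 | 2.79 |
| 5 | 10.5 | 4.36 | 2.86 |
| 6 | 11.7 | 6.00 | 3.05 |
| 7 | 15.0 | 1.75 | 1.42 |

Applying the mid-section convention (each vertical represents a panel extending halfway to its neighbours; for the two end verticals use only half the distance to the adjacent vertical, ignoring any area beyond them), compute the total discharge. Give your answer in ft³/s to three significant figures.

w_1 = (2.1 − 1.0)/2 = 0.55 ft; q_1 = 1.56 × 1.39 × 0.55 = 1.193 ft³/s
w_2 = (4.0 − 1.0)/2 = 1.5 ft; q_2 = 1.72 × 2.41 × 1.5 = 6.218 ft³/s
w_3 = (8.0 − 2.1)/2 = 2.95 ft; q_3 = 2.59 × 5.00 × 2.95 = 38.20 ft³/s
w_4 = (10.5 − 4.0)/2 = 3.25 ft; q_4 = 2.79 × 6.42 × 3.25 = 58.21 ft³/s
w_5 = (11.7 − 8.0)/2 = 1.85 ft; q_5 = 2.86 × 4.36 × 1.85 = 23.07 ft³/s
w_6 = (15.0 − 10.5)/2 = 2.25 ft; q_6 = 3.05 × 6.00 × 2.25 = 41.18 ft³/s
w_7 = (15.0 − 11.7)/2 = 1.65 ft; q_7 = 1.42 × 1.75 × 1.65 = 4.100 ft³/s
Q = Σ qᵢ = 172.2 ft³/s

172 ft³/s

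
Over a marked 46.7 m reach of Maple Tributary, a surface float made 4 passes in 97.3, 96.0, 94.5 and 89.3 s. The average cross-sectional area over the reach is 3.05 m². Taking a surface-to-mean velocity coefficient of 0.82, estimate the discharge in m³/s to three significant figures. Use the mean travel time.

t̄ = (97.3 + 96.0 + 94.5 + 89.3) / 4 = 94.275 s
v_surface = L / t̄ = 46.7 / 94.275 = 0.4954 m/s
v_mean = 0.82 × 0.4954 = 0.4062 m/s
Q = A × v_mean = 3.05 × 0.4062 = 1.239 m³/s

1.24 m³/s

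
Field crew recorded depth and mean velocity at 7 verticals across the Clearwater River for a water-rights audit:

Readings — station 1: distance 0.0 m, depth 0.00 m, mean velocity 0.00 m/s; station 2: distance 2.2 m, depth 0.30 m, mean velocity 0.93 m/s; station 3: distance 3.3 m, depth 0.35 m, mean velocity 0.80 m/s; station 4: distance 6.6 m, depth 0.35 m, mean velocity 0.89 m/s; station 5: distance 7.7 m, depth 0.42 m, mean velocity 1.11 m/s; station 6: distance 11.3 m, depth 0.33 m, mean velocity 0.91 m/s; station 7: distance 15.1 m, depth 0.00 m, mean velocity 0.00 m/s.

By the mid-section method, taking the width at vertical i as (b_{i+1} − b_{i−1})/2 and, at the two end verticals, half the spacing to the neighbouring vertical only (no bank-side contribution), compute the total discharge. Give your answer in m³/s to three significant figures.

w_2 = (3.3 − 0.0)/2 = 1.65 m; q_2 = 0.93 × 0.30 × 1.65 = 0.4604 m³/s
w_3 = (6.6 − 2.2)/2 = 2.2 m; q_3 = 0.80 × 0.35 × 2.2 = 0.6160 m³/s
w_4 = (7.7 − 3.3)/2 = 2.2 m; q_4 = 0.89 × 0.35 × 2.2 = 0.6853 m³/s
w_5 = (11.3 − 6.6)/2 = 2.35 m; q_5 = 1.11 × 0.42 × 2.35 = 1.096 m³/s
w_6 = (15.1 − 7.7)/2 = 3.7 m; q_6 = 0.91 × 0.33 × 3.7 = 1.111 m³/s
Stations 1, 7 contribute zero (depth or velocity is 0).
Q = Σ qᵢ = 3.968 m³/s

3.97 m³/s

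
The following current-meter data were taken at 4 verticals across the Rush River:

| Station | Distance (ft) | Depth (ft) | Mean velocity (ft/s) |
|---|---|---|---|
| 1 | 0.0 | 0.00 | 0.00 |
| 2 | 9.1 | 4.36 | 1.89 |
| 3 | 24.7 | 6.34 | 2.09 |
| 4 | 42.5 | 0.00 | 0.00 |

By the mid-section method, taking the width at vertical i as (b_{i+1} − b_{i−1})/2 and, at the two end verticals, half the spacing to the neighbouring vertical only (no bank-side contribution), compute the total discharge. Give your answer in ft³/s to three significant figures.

323 ft³/s

w_2 = (24.7 − 0.0)/2 = 12.35 ft; q_2 = 1.89 × 4.36 × 12.35 = 101.8 ft³/s
w_3 = (42.5 − 9.1)/2 = 16.7 ft; q_3 = 2.09 × 6.34 × 16.7 = 221.3 ft³/s
Stations 1, 4 contribute zero (depth or velocity is 0).
Q = Σ qᵢ = 323.1 ft³/s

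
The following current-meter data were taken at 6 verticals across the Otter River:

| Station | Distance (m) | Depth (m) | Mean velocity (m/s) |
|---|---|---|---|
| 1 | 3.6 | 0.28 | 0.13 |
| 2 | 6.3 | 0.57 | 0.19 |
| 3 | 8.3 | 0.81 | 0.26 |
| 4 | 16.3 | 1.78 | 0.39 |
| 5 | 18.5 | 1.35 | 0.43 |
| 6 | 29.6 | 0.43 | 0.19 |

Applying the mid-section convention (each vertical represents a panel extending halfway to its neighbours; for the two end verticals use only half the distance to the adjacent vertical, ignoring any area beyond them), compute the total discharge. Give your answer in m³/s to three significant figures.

w_1 = (6.3 − 3.6)/2 = 1.35 m; q_1 = 0.13 × 0.28 × 1.35 = 0.04914 m³/s
w_2 = (8.3 − 3.6)/2 = 2.35 m; q_2 = 0.19 × 0.57 × 2.35 = 0.2545 m³/s
w_3 = (16.3 − 6.3)/2 = 5 m; q_3 = 0.26 × 0.81 × 5 = 1.053 m³/s
w_4 = (18.5 − 8.3)/2 = 5.1 m; q_4 = 0.39 × 1.78 × 5.1 = 3.540 m³/s
w_5 = (29.6 − 16.3)/2 = 6.65 m; q_5 = 0.43 × 1.35 × 6.65 = 3.860 m³/s
w_6 = (29.6 − 18.5)/2 = 5.55 m; q_6 = 0.19 × 0.43 × 5.55 = 0.4534 m³/s
Q = Σ qᵢ = 9.211 m³/s

9.21 m³/s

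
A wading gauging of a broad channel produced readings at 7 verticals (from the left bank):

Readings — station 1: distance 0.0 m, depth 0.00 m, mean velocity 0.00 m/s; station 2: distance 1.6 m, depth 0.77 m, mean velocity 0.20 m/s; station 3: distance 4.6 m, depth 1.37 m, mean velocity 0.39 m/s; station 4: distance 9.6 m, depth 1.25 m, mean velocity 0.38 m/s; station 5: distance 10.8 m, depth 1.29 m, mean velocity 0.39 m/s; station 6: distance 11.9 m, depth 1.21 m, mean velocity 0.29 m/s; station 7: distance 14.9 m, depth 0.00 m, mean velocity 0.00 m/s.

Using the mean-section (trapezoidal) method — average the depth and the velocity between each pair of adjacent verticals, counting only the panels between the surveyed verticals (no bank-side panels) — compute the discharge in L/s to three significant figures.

4850 L/s

Panel 1-2: Δb = 1.6 m, d̄ = (0.00+0.77)/2 = 0.385, v̄ = (0.00+0.20)/2 = 0.1 → q = 1.6×0.385×0.1 = 0.06160 m³/s
Panel 2-3: Δb = 3 m, d̄ = (0.77+1.37)/2 = 1.07, v̄ = (0.20+0.39)/2 = 0.295 → q = 3×1.07×0.295 = 0.9470 m³/s
Panel 3-4: Δb = 5 m, d̄ = (1.37+1.25)/2 = 1.31, v̄ = (0.39+0.38)/2 = 0.385 → q = 5×1.31×0.385 = 2.522 m³/s
Panel 4-5: Δb = 1.2 m, d̄ = (1.25+1.29)/2 = 1.27, v̄ = (0.38+0.39)/2 = 0.385 → q = 1.2×1.27×0.385 = 0.5867 m³/s
Panel 5-6: Δb = 1.1 m, d̄ = (1.29+1.21)/2 = 1.25, v̄ = (0.39+0.29)/2 = 0.34 → q = 1.1×1.25×0.34 = 0.4675 m³/s
Panel 6-7: Δb = 3 m, d̄ = (1.21+0.00)/2 = 0.605, v̄ = (0.29+0.00)/2 = 0.145 → q = 3×0.605×0.145 = 0.2632 m³/s
Q = Σ q = 4.848 m³/s
= 4.848 × 1000 = 4848 L/s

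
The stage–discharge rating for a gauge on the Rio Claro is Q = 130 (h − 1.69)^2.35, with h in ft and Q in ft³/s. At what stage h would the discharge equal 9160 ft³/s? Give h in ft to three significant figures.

7.80 ft

h − h₀ = (Q/C)^(1/b) = (9160/130)^(1/2.35) = 6.115 ft
h = 1.69 + 6.115 = 7.805 ft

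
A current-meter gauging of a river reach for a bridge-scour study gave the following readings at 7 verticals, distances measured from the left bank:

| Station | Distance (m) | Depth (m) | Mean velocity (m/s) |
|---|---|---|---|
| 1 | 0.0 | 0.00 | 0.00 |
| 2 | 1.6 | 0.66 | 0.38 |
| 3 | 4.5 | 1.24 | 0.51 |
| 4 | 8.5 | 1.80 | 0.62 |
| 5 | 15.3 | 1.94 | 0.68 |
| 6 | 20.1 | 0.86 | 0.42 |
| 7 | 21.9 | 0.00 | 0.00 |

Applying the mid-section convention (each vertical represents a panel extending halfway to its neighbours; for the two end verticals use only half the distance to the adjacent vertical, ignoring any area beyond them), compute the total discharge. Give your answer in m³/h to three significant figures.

w_2 = (4.5 − 0.0)/2 = 2.25 m; q_2 = 0.38 × 0.66 × 2.25 = 0.5643 m³/s
w_3 = (8.5 − 1.6)/2 = 3.45 m; q_3 = 0.51 × 1.24 × 3.45 = 2.182 m³/s
w_4 = (15.3 − 4.5)/2 = 5.4 m; q_4 = 0.62 × 1.80 × 5.4 = 6.026 m³/s
w_5 = (20.1 − 8.5)/2 = 5.8 m; q_5 = 0.68 × 1.94 × 5.8 = 7.651 m³/s
w_6 = (21.9 − 15.3)/2 = 3.3 m; q_6 = 0.42 × 0.86 × 3.3 = 1.192 m³/s
Stations 1, 7 contribute zero (depth or velocity is 0).
Q = Σ qᵢ = 17.62 m³/s
= 17.62 × 3600 = 63420 m³/h

63400 m³/h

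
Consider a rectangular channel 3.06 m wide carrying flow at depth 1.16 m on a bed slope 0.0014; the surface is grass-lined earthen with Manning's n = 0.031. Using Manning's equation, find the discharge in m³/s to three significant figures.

A = b·y = 3.06 × 1.16 = 3.550 m²
P = b + 2y = 3.06 + 2×1.16 = 5.380 m
R = A/P = 3.550/5.380 = 0.6598 m
Q = (1/n)·A·R^(2/3)·S^(1/2) = (1/0.031) × 3.550 × 0.6598^(2/3) × 0.0014^(1/2) = 3.247 m³/s

3.25 m³/s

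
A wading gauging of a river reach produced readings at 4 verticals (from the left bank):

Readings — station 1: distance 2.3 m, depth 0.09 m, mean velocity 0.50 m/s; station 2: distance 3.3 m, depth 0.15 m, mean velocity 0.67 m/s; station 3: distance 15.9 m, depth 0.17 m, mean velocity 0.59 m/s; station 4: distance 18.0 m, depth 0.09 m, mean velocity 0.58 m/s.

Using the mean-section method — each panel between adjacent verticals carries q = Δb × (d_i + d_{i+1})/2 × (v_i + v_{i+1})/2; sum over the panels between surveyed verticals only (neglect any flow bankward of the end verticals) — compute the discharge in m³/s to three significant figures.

Panel 1-2: Δb = 1 m, d̄ = (0.09+0.15)/2 = 0.12, v̄ = (0.50+0.67)/2 = 0.585 → q = 1×0.12×0.585 = 0.07020 m³/s
Panel 2-3: Δb = 12.6 m, d̄ = (0.15+0.17)/2 = 0.16, v̄ = (0.67+0.59)/2 = 0.63 → q = 12.6×0.16×0.63 = 1.270 m³/s
Panel 3-4: Δb = 2.1 m, d̄ = (0.17+0.09)/2 = 0.13, v̄ = (0.59+0.58)/2 = 0.585 → q = 2.1×0.13×0.585 = 0.1597 m³/s
Q = Σ q = 1.500 m³/s

1.50 m³/s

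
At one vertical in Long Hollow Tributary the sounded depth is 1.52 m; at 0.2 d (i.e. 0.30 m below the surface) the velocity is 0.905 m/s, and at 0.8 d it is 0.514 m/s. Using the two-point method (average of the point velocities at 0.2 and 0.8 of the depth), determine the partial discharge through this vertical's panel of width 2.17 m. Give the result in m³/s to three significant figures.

v̄ = (0.905 + 0.514) / 2 = 0.7095 m/s
q = v̄ × d × w = 0.7095 × 1.52 × 2.17 = 2.340 m³/s

2.34 m³/s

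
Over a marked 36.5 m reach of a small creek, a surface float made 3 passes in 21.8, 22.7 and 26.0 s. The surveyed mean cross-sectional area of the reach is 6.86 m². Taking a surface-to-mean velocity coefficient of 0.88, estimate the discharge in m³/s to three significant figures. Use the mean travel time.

9.38 m³/s

t̄ = (21.8 + 22.7 + 26.0) / 3 = 23.5 s
v_surface = L / t̄ = 36.5 / 23.5 = 1.553 m/s
v_mean = 0.88 × 1.553 = 1.367 m/s
Q = A × v_mean = 6.86 × 1.367 = 9.376 m³/s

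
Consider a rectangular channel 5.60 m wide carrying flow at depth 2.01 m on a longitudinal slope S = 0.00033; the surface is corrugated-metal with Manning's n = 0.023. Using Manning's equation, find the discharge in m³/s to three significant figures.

A = b·y = 5.60 × 2.01 = 11.26 m²
P = b + 2y = 5.60 + 2×2.01 = 9.620 m
R = A/P = 11.26/9.620 = 1.170 m
Q = (1/n)·A·R^(2/3)·S^(1/2) = (1/0.023) × 11.26 × 1.170^(2/3) × 0.00033^(1/2) = 9.872 m³/s

9.87 m³/s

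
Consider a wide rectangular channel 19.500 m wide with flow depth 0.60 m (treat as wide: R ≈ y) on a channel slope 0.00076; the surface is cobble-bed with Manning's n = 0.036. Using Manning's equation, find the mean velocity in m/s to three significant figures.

0.545 m/s

A = b·y = 19.500 × 0.60 = 11.70 m²
Wide channel: R ≈ y = 0.60 m
Q = (1/n)·A·R^(2/3)·S^(1/2) = (1/0.036) × 11.70 × 0.6000^(2/3) × 0.00076^(1/2) = 6.374 m³/s
V = Q/A = 6.374/11.70 = 0.5448 m/s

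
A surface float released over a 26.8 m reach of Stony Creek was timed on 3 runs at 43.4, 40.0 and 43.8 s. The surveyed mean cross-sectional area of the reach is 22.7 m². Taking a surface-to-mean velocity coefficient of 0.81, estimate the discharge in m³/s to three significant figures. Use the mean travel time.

11.6 m³/s

t̄ = (43.4 + 40.0 + 43.8) / 3 = 42.4 s
v_surface = L / t̄ = 26.8 / 42.4 = 0.6321 m/s
v_mean = 0.81 × 0.6321 = 0.5120 m/s
Q = A × v_mean = 22.7 × 0.5120 = 11.62 m³/s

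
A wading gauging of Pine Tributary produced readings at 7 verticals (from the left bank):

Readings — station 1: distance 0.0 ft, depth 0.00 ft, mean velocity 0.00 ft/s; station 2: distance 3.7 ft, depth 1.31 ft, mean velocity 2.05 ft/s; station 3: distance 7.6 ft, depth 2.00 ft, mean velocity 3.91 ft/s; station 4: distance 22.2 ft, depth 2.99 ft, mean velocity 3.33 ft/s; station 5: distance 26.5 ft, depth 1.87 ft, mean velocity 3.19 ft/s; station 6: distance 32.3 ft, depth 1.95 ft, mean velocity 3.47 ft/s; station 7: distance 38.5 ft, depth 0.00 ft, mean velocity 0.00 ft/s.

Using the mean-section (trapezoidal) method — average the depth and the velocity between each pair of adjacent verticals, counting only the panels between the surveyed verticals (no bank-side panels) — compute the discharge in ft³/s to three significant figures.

Panel 1-2: Δb = 3.7 ft, d̄ = (0.00+1.31)/2 = 0.655, v̄ = (0.00+2.05)/2 = 1.025 → q = 3.7×0.655×1.025 = 2.484 ft³/s
Panel 2-3: Δb = 3.9 ft, d̄ = (1.31+2.00)/2 = 1.655, v̄ = (2.05+3.91)/2 = 2.98 → q = 3.9×1.655×2.98 = 19.23 ft³/s
Panel 3-4: Δb = 14.6 ft, d̄ = (2.00+2.99)/2 = 2.495, v̄ = (3.91+3.33)/2 = 3.62 → q = 14.6×2.495×3.62 = 131.9 ft³/s
Panel 4-5: Δb = 4.3 ft, d̄ = (2.99+1.87)/2 = 2.43, v̄ = (3.33+3.19)/2 = 3.26 → q = 4.3×2.43×3.26 = 34.06 ft³/s
Panel 5-6: Δb = 5.8 ft, d̄ = (1.87+1.95)/2 = 1.91, v̄ = (3.19+3.47)/2 = 3.33 → q = 5.8×1.91×3.33 = 36.89 ft³/s
Panel 6-7: Δb = 6.2 ft, d̄ = (1.95+0.00)/2 = 0.975, v̄ = (3.47+0.00)/2 = 1.735 → q = 6.2×0.975×1.735 = 10.49 ft³/s
Q = Σ q = 235.0 ft³/s

235 ft³/s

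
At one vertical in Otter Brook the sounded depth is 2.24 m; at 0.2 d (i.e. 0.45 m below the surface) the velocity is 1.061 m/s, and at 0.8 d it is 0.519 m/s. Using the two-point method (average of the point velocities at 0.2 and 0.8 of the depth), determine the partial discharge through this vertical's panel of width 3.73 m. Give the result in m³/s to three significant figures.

6.60 m³/s

v̄ = (1.061 + 0.519) / 2 = 0.7900 m/s
q = v̄ × d × w = 0.7900 × 2.24 × 3.73 = 6.601 m³/s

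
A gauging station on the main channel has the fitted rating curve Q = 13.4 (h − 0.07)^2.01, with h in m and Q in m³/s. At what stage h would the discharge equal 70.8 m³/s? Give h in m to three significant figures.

h − h₀ = (Q/C)^(1/b) = (70.8/13.4)^(1/2.01) = 2.289 m
h = 0.07 + 2.289 = 2.359 m

2.36 m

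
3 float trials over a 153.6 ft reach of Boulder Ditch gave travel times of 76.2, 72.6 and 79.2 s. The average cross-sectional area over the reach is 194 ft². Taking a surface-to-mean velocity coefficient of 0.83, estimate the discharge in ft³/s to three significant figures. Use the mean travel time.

325 ft³/s

t̄ = (76.2 + 72.6 + 79.2) / 3 = 76 s
v_surface = L / t̄ = 153.6 / 76 = 2.021 ft/s
v_mean = 0.83 × 2.021 = 1.677 ft/s
Q = A × v_mean = 194 × 1.677 = 325.4 ft³/s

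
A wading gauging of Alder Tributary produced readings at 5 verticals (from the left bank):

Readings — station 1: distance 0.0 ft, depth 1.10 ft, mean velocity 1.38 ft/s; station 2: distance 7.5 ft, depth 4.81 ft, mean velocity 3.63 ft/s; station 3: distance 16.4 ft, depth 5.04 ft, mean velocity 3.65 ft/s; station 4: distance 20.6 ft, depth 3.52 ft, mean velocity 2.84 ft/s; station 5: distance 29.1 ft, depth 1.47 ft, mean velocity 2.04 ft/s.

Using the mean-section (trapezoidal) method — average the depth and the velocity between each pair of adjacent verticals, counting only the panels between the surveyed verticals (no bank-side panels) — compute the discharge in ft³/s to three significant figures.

Panel 1-2: Δb = 7.5 ft, d̄ = (1.10+4.81)/2 = 2.955, v̄ = (1.38+3.63)/2 = 2.505 → q = 7.5×2.955×2.505 = 55.52 ft³/s
Panel 2-3: Δb = 8.9 ft, d̄ = (4.81+5.04)/2 = 4.925, v̄ = (3.63+3.65)/2 = 3.64 → q = 8.9×4.925×3.64 = 159.6 ft³/s
Panel 3-4: Δb = 4.2 ft, d̄ = (5.04+3.52)/2 = 4.28, v̄ = (3.65+2.84)/2 = 3.245 → q = 4.2×4.28×3.245 = 58.33 ft³/s
Panel 4-5: Δb = 8.5 ft, d̄ = (3.52+1.47)/2 = 2.495, v̄ = (2.84+2.04)/2 = 2.44 → q = 8.5×2.495×2.44 = 51.75 ft³/s
Q = Σ q = 325.1 ft³/s

325 ft³/s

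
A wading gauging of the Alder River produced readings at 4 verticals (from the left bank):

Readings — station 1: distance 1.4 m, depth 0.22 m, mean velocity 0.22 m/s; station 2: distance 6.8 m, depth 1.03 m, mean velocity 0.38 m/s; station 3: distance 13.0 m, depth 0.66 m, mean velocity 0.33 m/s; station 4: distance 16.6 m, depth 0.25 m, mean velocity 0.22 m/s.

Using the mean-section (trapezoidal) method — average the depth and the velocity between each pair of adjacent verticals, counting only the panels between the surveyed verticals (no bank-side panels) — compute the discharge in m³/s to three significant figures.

Panel 1-2: Δb = 5.4 m, d̄ = (0.22+1.03)/2 = 0.625, v̄ = (0.22+0.38)/2 = 0.3 → q = 5.4×0.625×0.3 = 1.013 m³/s
Panel 2-3: Δb = 6.2 m, d̄ = (1.03+0.66)/2 = 0.845, v̄ = (0.38+0.33)/2 = 0.355 → q = 6.2×0.845×0.355 = 1.860 m³/s
Panel 3-4: Δb = 3.6 m, d̄ = (0.66+0.25)/2 = 0.455, v̄ = (0.33+0.22)/2 = 0.275 → q = 3.6×0.455×0.275 = 0.4505 m³/s
Q = Σ q = 3.323 m³/s

3.32 m³/s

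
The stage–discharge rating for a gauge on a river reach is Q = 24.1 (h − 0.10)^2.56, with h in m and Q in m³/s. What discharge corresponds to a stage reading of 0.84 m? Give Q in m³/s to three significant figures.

11.1 m³/s

Q = 24.1 × (0.84 − 0.10)^2.56 = 24.1 × 0.74^2.56 = 11.15 m³/s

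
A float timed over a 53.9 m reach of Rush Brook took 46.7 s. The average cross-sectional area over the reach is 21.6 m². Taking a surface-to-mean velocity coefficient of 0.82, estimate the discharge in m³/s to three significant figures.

v_surface = L / t̄ = 53.9 / 46.7 = 1.154 m/s
v_mean = 0.82 × 1.154 = 0.9464 m/s
Q = A × v_mean = 21.6 × 0.9464 = 20.44 m³/s

20.4 m³/s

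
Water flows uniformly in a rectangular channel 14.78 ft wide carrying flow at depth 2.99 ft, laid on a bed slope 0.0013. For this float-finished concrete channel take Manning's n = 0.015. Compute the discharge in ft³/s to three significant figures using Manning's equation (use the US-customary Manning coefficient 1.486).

A = b·y = 14.78 × 2.99 = 44.19 ft²
P = b + 2y = 14.78 + 2×2.99 = 20.76 ft
R = A/P = 44.19/20.76 = 2.129 ft
Q = (1.486/n)·A·R^(2/3)·S^(1/2) = (1.486/0.015) × 44.19 × 2.129^(2/3) × 0.0013^(1/2) = 261.2 ft³/s

261 ft³/s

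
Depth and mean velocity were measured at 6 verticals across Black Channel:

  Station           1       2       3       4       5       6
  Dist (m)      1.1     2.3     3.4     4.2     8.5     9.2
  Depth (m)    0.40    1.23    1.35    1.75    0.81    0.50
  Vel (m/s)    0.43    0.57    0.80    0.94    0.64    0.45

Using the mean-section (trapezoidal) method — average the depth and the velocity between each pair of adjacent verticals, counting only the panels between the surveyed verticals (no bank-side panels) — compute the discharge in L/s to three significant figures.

7140 L/s

Panel 1-2: Δb = 1.2 m, d̄ = (0.40+1.23)/2 = 0.815, v̄ = (0.43+0.57)/2 = 0.5 → q = 1.2×0.815×0.5 = 0.4890 m³/s
Panel 2-3: Δb = 1.1 m, d̄ = (1.23+1.35)/2 = 1.29, v̄ = (0.57+0.80)/2 = 0.685 → q = 1.1×1.29×0.685 = 0.9720 m³/s
Panel 3-4: Δb = 0.8 m, d̄ = (1.35+1.75)/2 = 1.55, v̄ = (0.80+0.94)/2 = 0.87 → q = 0.8×1.55×0.87 = 1.079 m³/s
Panel 4-5: Δb = 4.3 m, d̄ = (1.75+0.81)/2 = 1.28, v̄ = (0.94+0.64)/2 = 0.79 → q = 4.3×1.28×0.79 = 4.348 m³/s
Panel 5-6: Δb = 0.7 m, d̄ = (0.81+0.50)/2 = 0.655, v̄ = (0.64+0.45)/2 = 0.545 → q = 0.7×0.655×0.545 = 0.2499 m³/s
Q = Σ q = 7.138 m³/s
= 7.138 × 1000 = 7138 L/s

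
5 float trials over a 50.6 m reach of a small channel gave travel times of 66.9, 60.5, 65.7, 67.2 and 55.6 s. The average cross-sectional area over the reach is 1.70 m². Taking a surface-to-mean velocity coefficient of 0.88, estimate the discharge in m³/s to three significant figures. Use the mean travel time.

t̄ = (66.9 + 60.5 + 65.7 + 67.2 + 55.6) / 5 = 63.18 s
v_surface = L / t̄ = 50.6 / 63.18 = 0.8009 m/s
v_mean = 0.88 × 0.8009 = 0.7048 m/s
Q = A × v_mean = 1.70 × 0.7048 = 1.198 m³/s

1.20 m³/s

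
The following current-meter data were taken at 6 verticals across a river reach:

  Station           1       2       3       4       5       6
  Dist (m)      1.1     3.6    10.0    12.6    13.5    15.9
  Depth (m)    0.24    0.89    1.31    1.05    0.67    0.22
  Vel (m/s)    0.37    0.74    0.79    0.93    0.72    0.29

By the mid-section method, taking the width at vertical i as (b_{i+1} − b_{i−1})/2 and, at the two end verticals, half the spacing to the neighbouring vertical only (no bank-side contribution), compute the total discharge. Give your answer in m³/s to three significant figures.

10.3 m³/s

w_1 = (3.6 − 1.1)/2 = 1.25 m; q_1 = 0.37 × 0.24 × 1.25 = 0.1110 m³/s
w_2 = (10.0 − 1.1)/2 = 4.45 m; q_2 = 0.74 × 0.89 × 4.45 = 2.931 m³/s
w_3 = (12.6 − 3.6)/2 = 4.5 m; q_3 = 0.79 × 1.31 × 4.5 = 4.657 m³/s
w_4 = (13.5 − 10.0)/2 = 1.75 m; q_4 = 0.93 × 1.05 × 1.75 = 1.709 m³/s
w_5 = (15.9 − 12.6)/2 = 1.65 m; q_5 = 0.72 × 0.67 × 1.65 = 0.7960 m³/s
w_6 = (15.9 − 13.5)/2 = 1.2 m; q_6 = 0.29 × 0.22 × 1.2 = 0.07656 m³/s
Q = Σ qᵢ = 10.28 m³/s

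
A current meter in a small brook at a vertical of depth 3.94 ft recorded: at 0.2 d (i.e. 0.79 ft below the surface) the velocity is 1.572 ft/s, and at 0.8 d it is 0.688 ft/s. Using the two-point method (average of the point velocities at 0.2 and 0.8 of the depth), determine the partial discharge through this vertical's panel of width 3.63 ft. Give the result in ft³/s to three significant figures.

v̄ = (1.572 + 0.688) / 2 = 1.130 ft/s
q = v̄ × d × w = 1.130 × 3.94 × 3.63 = 16.16 ft³/s

16.2 ft³/s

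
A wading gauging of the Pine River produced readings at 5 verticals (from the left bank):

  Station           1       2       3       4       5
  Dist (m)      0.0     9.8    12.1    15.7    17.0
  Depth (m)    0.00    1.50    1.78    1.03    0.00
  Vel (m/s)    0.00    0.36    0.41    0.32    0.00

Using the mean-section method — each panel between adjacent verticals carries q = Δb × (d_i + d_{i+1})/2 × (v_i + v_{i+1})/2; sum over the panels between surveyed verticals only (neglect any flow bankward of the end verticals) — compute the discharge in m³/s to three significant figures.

4.73 m³/s

Panel 1-2: Δb = 9.8 m, d̄ = (0.00+1.50)/2 = 0.75, v̄ = (0.00+0.36)/2 = 0.18 → q = 9.8×0.75×0.18 = 1.323 m³/s
Panel 2-3: Δb = 2.3 m, d̄ = (1.50+1.78)/2 = 1.64, v̄ = (0.36+0.41)/2 = 0.385 → q = 2.3×1.64×0.385 = 1.452 m³/s
Panel 3-4: Δb = 3.6 m, d̄ = (1.78+1.03)/2 = 1.405, v̄ = (0.41+0.32)/2 = 0.365 → q = 3.6×1.405×0.365 = 1.846 m³/s
Panel 4-5: Δb = 1.3 m, d̄ = (1.03+0.00)/2 = 0.515, v̄ = (0.32+0.00)/2 = 0.16 → q = 1.3×0.515×0.16 = 0.1071 m³/s
Q = Σ q = 4.729 m³/s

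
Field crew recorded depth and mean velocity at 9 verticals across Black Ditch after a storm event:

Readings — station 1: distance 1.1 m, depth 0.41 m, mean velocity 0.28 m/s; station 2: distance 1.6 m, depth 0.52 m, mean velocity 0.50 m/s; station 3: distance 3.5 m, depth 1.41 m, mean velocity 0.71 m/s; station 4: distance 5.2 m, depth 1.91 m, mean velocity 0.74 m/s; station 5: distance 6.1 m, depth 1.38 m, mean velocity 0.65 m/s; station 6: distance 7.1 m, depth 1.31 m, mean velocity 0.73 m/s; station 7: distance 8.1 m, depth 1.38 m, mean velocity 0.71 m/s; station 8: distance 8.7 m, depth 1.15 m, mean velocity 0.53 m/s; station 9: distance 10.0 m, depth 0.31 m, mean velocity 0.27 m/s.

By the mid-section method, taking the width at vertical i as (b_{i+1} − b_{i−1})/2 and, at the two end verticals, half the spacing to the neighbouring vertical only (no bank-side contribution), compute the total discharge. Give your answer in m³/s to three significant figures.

w_1 = (1.6 − 1.1)/2 = 0.25 m; q_1 = 0.28 × 0.41 × 0.25 = 0.02870 m³/s
w_2 = (3.5 − 1.1)/2 = 1.2 m; q_2 = 0.50 × 0.52 × 1.2 = 0.3120 m³/s
w_3 = (5.2 − 1.6)/2 = 1.8 m; q_3 = 0.71 × 1.41 × 1.8 = 1.802 m³/s
w_4 = (6.1 − 3.5)/2 = 1.3 m; q_4 = 0.74 × 1.91 × 1.3 = 1.837 m³/s
w_5 = (7.1 − 5.2)/2 = 0.95 m; q_5 = 0.65 × 1.38 × 0.95 = 0.8522 m³/s
w_6 = (8.1 − 6.1)/2 = 1 m; q_6 = 0.73 × 1.31 × 1 = 0.9563 m³/s
w_7 = (8.7 − 7.1)/2 = 0.8 m; q_7 = 0.71 × 1.38 × 0.8 = 0.7838 m³/s
w_8 = (10.0 − 8.1)/2 = 0.95 m; q_8 = 0.53 × 1.15 × 0.95 = 0.5790 m³/s
w_9 = (10.0 − 8.7)/2 = 0.65 m; q_9 = 0.27 × 0.31 × 0.65 = 0.05441 m³/s
Q = Σ qᵢ = 7.206 m³/s

7.21 m³/s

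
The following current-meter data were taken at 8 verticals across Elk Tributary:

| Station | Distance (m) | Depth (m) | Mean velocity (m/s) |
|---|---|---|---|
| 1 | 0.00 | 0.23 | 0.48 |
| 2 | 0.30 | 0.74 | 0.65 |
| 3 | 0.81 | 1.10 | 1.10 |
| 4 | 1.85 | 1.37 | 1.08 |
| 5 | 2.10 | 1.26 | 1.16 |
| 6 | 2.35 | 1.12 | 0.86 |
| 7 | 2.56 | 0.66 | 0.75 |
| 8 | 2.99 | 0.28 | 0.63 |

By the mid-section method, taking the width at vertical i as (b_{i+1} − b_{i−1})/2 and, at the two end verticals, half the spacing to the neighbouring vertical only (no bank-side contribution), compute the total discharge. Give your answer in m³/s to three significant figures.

w_1 = (0.30 − 0.00)/2 = 0.15 m; q_1 = 0.48 × 0.23 × 0.15 = 0.01656 m³/s
w_2 = (0.81 − 0.00)/2 = 0.405 m; q_2 = 0.65 × 0.74 × 0.405 = 0.1948 m³/s
w_3 = (1.85 − 0.30)/2 = 0.775 m; q_3 = 1.10 × 1.10 × 0.775 = 0.9378 m³/s
w_4 = (2.10 − 0.81)/2 = 0.645 m; q_4 = 1.08 × 1.37 × 0.645 = 0.9543 m³/s
w_5 = (2.35 − 1.85)/2 = 0.25 m; q_5 = 1.16 × 1.26 × 0.25 = 0.3654 m³/s
w_6 = (2.56 − 2.10)/2 = 0.23 m; q_6 = 0.86 × 1.12 × 0.23 = 0.2215 m³/s
w_7 = (2.99 − 2.35)/2 = 0.32 m; q_7 = 0.75 × 0.66 × 0.32 = 0.1584 m³/s
w_8 = (2.99 − 2.56)/2 = 0.215 m; q_8 = 0.63 × 0.28 × 0.215 = 0.03793 m³/s
Q = Σ qᵢ = 2.887 m³/s

2.89 m³/s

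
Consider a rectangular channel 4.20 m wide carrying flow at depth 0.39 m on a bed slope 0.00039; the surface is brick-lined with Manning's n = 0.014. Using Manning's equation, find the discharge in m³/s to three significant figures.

1.10 m³/s

A = b·y = 4.20 × 0.39 = 1.638 m²
P = b + 2y = 4.20 + 2×0.39 = 4.980 m
R = A/P = 1.638/4.980 = 0.3289 m
Q = (1/n)·A·R^(2/3)·S^(1/2) = (1/0.014) × 1.638 × 0.3289^(2/3) × 0.00039^(1/2) = 1.101 m³/s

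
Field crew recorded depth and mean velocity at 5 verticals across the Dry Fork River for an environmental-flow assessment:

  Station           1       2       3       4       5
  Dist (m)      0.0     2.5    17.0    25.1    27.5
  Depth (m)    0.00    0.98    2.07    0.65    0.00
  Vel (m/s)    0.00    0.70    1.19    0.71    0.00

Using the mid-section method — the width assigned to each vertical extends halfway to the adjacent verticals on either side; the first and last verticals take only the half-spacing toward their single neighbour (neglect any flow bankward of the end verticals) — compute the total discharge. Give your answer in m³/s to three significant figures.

w_2 = (17.0 − 0.0)/2 = 8.5 m; q_2 = 0.70 × 0.98 × 8.5 = 5.831 m³/s
w_3 = (25.1 − 2.5)/2 = 11.3 m; q_3 = 1.19 × 2.07 × 11.3 = 27.84 m³/s
w_4 = (27.5 − 17.0)/2 = 5.25 m; q_4 = 0.71 × 0.65 × 5.25 = 2.423 m³/s
Stations 1, 5 contribute zero (depth or velocity is 0).
Q = Σ qᵢ = 36.09 m³/s

36.1 m³/s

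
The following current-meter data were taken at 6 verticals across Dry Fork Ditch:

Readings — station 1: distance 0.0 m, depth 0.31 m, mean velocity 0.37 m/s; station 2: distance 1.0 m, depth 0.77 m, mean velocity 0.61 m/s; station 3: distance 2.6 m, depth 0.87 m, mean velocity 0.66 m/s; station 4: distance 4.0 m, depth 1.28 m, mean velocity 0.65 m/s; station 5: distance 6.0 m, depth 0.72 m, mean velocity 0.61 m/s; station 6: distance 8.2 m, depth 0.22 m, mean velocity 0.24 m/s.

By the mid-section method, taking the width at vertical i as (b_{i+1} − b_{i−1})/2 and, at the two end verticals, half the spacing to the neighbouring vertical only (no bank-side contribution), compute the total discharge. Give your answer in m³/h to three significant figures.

14100 m³/h

w_1 = (1.0 − 0.0)/2 = 0.5 m; q_1 = 0.37 × 0.31 × 0.5 = 0.05735 m³/s
w_2 = (2.6 − 0.0)/2 = 1.3 m; q_2 = 0.61 × 0.77 × 1.3 = 0.6106 m³/s
w_3 = (4.0 − 1.0)/2 = 1.5 m; q_3 = 0.66 × 0.87 × 1.5 = 0.8613 m³/s
w_4 = (6.0 − 2.6)/2 = 1.7 m; q_4 = 0.65 × 1.28 × 1.7 = 1.414 m³/s
w_5 = (8.2 − 4.0)/2 = 2.1 m; q_5 = 0.61 × 0.72 × 2.1 = 0.9223 m³/s
w_6 = (8.2 − 6.0)/2 = 1.1 m; q_6 = 0.24 × 0.22 × 1.1 = 0.05808 m³/s
Q = Σ qᵢ = 3.924 m³/s
= 3.924 × 3600 = 14130 m³/h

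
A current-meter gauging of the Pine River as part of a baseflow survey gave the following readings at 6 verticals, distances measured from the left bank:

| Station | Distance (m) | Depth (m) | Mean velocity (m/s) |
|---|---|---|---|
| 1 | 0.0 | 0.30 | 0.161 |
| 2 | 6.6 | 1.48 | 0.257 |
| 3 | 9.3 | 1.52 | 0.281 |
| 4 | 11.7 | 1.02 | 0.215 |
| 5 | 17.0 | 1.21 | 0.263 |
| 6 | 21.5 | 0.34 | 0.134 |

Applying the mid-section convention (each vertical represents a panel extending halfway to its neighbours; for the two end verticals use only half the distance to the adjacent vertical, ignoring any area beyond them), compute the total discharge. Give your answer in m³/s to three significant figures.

w_1 = (6.6 − 0.0)/2 = 3.3 m; q_1 = 0.161 × 0.30 × 3.3 = 0.1594 m³/s
w_2 = (9.3 − 0.0)/2 = 4.65 m; q_2 = 0.257 × 1.48 × 4.65 = 1.769 m³/s
w_3 = (11.7 − 6.6)/2 = 2.55 m; q_3 = 0.281 × 1.52 × 2.55 = 1.089 m³/s
w_4 = (17.0 − 9.3)/2 = 3.85 m; q_4 = 0.215 × 1.02 × 3.85 = 0.8443 m³/s
w_5 = (21.5 − 11.7)/2 = 4.9 m; q_5 = 0.263 × 1.21 × 4.9 = 1.559 m³/s
w_6 = (21.5 − 17.0)/2 = 2.25 m; q_6 = 0.134 × 0.34 × 2.25 = 0.1025 m³/s
Q = Σ qᵢ = 5.523 m³/s

5.52 m³/s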